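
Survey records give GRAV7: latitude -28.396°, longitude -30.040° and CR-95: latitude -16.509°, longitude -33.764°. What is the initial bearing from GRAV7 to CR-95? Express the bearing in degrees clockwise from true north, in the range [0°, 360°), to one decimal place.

Δλ = -3.7240°
y = sin Δλ · cos φ₂ = -0.062273
x = cos φ₁ sin φ₂ − sin φ₁ cos φ₂ cos Δλ = 0.205019
θ = atan2(y, x) = -16.8957° → 343.1043° (mod 360°)

343.1°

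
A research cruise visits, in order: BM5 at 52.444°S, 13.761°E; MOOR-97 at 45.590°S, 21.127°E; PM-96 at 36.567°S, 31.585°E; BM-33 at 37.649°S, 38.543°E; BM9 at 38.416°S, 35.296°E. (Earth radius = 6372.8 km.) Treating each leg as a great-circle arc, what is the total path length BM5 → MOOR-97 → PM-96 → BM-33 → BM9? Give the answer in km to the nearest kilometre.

BM5→MOOR-97: c = 0.146189 rad, d = 931.64 km
MOOR-97→PM-96: c = 0.208759 rad, d = 1330.38 km
PM-96→BM-33: c = 0.098647 rad, d = 628.66 km
BM-33→BM9: c = 0.046598 rad, d = 296.96 km
Total = 931.64 + 1330.38 + 628.66 + 296.96 = 3187.63 km

3188 km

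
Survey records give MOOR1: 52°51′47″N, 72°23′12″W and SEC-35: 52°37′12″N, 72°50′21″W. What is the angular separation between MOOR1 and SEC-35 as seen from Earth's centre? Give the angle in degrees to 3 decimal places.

0.366°

MOOR1: φ = +52.86306°, λ = -72.38667°
SEC-35: φ = +52.62000°, λ = -72.83917°
Δφ = -0.2431°,  Δλ = -0.4525°
a = sin²(Δφ/2) + cos φ₁ cos φ₂ sin²(Δλ/2) = 0.000010
c = 2·arcsin(√a) = 0.006392 rad = 0.3662°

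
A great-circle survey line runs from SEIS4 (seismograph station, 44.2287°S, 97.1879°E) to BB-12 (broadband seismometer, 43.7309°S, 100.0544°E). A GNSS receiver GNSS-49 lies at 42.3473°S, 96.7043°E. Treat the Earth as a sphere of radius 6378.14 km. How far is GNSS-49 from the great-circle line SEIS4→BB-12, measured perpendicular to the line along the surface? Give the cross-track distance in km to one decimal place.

213.0 km

δ₁₃ = central angle SEIS4→GNSS-49 = 0.033406 rad  (haversine)
θ₁₃ = bearing SEIS4→GNSS-49 = 349.236°,  θ₁₂ = bearing SEIS4→BB-12 = 77.430°
dₓₜ = R·arcsin(sin δ₁₃ · sin(θ₁₃ − θ₁₂)) = 6378.14·arcsin(0.03340·sin(271.806°)) = -212.964 km
|dₓₜ| = 212.964 km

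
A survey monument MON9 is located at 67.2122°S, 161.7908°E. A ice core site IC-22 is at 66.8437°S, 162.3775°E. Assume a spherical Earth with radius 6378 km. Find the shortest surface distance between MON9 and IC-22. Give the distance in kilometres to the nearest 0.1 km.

Δφ = 0.3685°,  Δλ = 0.5867°
a = sin²(Δφ/2) + cos φ₁ cos φ₂ sin²(Δλ/2) = 0.000014
c = 2·arcsin(√a) = 0.007572 rad = 0.4338°
d = R·c = 6378 × 0.007572 = 48.3 km

48.3 km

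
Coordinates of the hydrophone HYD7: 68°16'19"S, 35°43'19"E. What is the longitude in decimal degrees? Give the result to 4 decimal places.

35.7219°E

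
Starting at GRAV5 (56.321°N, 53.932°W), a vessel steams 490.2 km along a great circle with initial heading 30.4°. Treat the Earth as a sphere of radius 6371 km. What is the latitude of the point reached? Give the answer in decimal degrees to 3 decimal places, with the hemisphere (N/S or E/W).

60.050°N

δ = d/R = 490.2/6371 = 0.076942 rad
φ₂ = arcsin(sin φ₁ cos δ + cos φ₁ sin δ cos θ)
   = arcsin(0.83216·0.99704 + 0.55454·0.07687·0.86251) = 60.04989°
λ₂ = λ₁ + atan2(sin θ sin δ cos φ₁, cos δ − sin φ₁ sin φ₂) = -49.46346°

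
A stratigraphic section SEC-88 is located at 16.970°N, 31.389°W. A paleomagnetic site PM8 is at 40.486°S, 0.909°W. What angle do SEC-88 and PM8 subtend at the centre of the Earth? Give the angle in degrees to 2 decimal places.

Δφ = -57.4560°,  Δλ = 30.4800°
a = sin²(Δφ/2) + cos φ₁ cos φ₂ sin²(Δλ/2) = 0.281291
c = 2·arcsin(√a) = 1.118070 rad = 64.0607°

64.06°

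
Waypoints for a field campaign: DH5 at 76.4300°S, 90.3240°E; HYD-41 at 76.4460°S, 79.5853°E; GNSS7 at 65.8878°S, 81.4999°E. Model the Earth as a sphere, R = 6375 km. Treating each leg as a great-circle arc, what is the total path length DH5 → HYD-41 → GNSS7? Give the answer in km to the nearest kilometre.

DH5→HYD-41: c = 0.043891 rad, d = 279.80 km
HYD-41→GNSS7: c = 0.184567 rad, d = 1176.61 km
Total = 279.80 + 1176.61 = 1456.42 km

1456 km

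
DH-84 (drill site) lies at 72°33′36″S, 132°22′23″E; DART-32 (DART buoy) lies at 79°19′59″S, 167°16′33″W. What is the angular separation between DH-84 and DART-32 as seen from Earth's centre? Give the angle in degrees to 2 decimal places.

15.21°

DH-84: φ = -72.56000°, λ = +132.37306°
DART-32: φ = -79.33306°, λ = -167.27583°
Δφ = -6.7731°,  Δλ = 60.3511°
a = sin²(Δφ/2) + cos φ₁ cos φ₂ sin²(Δλ/2) = 0.017506
c = 2·arcsin(√a) = 0.265397 rad = 15.2062°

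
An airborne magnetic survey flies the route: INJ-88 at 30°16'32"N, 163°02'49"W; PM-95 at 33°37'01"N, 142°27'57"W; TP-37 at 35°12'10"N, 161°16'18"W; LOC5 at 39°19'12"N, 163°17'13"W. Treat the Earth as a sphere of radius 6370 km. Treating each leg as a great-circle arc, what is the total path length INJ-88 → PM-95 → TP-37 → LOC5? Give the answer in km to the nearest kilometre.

4196 km

INJ-88: φ = +30.27556°, λ = -163.04694°
PM-95: φ = +33.61694°, λ = -142.46583°
TP-37: φ = +35.20278°, λ = -161.27167°
LOC5: φ = +39.32000°, λ = -163.28694°
INJ-88→PM-95: c = 0.309786 rad, d = 1973.34 km
PM-95→TP-37: c = 0.271791 rad, d = 1731.31 km
TP-37→LOC5: c = 0.077113 rad, d = 491.21 km
Total = 1973.34 + 1731.31 + 491.21 = 4195.86 km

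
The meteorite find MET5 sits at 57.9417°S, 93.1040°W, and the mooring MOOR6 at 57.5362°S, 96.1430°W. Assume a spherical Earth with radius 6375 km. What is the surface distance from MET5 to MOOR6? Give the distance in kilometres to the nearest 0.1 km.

Δφ = 0.4055°,  Δλ = -3.0390°
a = sin²(Δφ/2) + cos φ₁ cos φ₂ sin²(Δλ/2) = 0.000213
c = 2·arcsin(√a) = 0.029180 rad = 1.6719°
d = R·c = 6375 × 0.029180 = 186.0 km

186.0 km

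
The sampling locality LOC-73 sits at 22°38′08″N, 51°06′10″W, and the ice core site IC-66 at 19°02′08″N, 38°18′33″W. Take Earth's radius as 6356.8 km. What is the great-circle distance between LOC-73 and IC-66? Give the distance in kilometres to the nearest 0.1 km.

LOC-73: φ = +22.63556°, λ = -51.10278°
IC-66: φ = +19.03556°, λ = -38.30917°
Δφ = -3.6000°,  Δλ = 12.7936°
a = sin²(Δφ/2) + cos φ₁ cos φ₂ sin²(Δλ/2) = 0.011817
c = 2·arcsin(√a) = 0.217842 rad = 12.4814°
d = R·c = 6356.8 × 0.217842 = 1384.8 km

1384.8 km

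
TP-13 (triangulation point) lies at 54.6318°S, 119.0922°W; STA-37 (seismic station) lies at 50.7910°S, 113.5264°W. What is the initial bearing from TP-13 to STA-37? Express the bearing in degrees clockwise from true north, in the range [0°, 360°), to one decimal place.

Δλ = 5.5658°
y = sin Δλ · cos φ₂ = 0.061312
x = cos φ₁ sin φ₂ − sin φ₁ cos φ₂ cos Δλ = 0.064554
θ = atan2(y, x) = 43.5243° → 43.5243° (mod 360°)

43.5°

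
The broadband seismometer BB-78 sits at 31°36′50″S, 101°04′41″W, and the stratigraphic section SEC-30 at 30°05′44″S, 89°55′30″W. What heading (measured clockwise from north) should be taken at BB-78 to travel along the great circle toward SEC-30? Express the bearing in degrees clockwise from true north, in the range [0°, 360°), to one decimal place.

83.9°

BB-78: φ = -31.61389°, λ = -101.07806°
SEC-30: φ = -30.09556°, λ = -89.92500°
Δλ = 11.1531°
y = sin Δλ · cos φ₂ = 0.167354
x = cos φ₁ sin φ₂ − sin φ₁ cos φ₂ cos Δλ = 0.017932
θ = atan2(y, x) = 83.8843° → 83.8843° (mod 360°)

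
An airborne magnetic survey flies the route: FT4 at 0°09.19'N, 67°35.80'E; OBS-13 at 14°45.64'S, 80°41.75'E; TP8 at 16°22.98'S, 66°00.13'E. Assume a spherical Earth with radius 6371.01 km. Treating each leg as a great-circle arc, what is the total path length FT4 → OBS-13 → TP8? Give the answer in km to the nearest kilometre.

FT4: φ = +0.15317°, λ = +67.59667°
OBS-13: φ = -14.76067°, λ = +80.69583°
TP8: φ = -16.38300°, λ = +66.00217°
FT4→OBS-13: c = 0.344773 rad, d = 2196.56 km
OBS-13→TP8: c = 0.248598 rad, d = 1583.82 km
Total = 2196.56 + 1583.82 = 3780.38 km

3780 km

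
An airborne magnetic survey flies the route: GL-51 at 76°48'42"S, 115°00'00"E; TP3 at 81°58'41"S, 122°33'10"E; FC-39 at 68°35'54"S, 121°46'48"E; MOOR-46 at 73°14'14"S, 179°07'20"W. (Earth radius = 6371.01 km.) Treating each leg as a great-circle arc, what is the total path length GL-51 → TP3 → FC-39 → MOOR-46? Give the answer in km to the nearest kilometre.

4194 km

GL-51: φ = -76.81167°, λ = +115.00000°
TP3: φ = -81.97806°, λ = +122.55278°
FC-39: φ = -68.59833°, λ = +121.78000°
MOOR-46: φ = -73.23722°, λ = -179.12222°
GL-51→TP3: c = 0.093188 rad, d = 593.70 km
TP3→FC-39: c = 0.233540 rad, d = 1487.89 km
FC-39→MOOR-46: c = 0.331572 rad, d = 2112.45 km
Total = 593.70 + 1487.89 + 2112.45 = 4194.03 km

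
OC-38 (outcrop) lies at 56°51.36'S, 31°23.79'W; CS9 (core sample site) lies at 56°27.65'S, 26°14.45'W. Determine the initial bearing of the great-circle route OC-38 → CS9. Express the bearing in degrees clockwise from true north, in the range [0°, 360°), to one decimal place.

84.2°

OC-38: φ = -56.85600°, λ = -31.39650°
CS9: φ = -56.46083°, λ = -26.24083°
Δλ = 5.1557°
y = sin Δλ · cos φ₂ = 0.049649
x = cos φ₁ sin φ₂ − sin φ₁ cos φ₂ cos Δλ = 0.005025
θ = atan2(y, x) = 84.2205° → 84.2205° (mod 360°)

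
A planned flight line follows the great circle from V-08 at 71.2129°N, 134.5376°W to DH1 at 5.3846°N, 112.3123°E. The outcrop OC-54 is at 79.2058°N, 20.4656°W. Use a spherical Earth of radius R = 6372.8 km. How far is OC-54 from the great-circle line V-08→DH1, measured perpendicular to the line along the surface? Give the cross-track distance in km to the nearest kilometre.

2795 km

δ₁₃ = central angle V-08→OC-54 = 0.438548 rad  (haversine)
θ₁₃ = bearing V-08→OC-54 = 23.747°,  θ₁₂ = bearing V-08→DH1 = 293.644°
dₓₜ = R·arcsin(sin δ₁₃ · sin(θ₁₃ − θ₁₂)) = 6372.8·arcsin(0.42463·sin(-269.897°)) = 2794.772 km
|dₓₜ| = 2794.772 km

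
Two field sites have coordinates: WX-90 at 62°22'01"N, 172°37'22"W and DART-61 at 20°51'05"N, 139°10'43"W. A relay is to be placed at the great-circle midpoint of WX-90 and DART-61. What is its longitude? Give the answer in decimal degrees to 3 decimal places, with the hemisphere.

150.126°W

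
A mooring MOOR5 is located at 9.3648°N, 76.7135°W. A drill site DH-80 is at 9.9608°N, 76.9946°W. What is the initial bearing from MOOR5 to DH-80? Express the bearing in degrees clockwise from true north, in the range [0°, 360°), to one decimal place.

335.1°

Δλ = -0.2811°
y = sin Δλ · cos φ₂ = -0.004832
x = cos φ₁ sin φ₂ − sin φ₁ cos φ₂ cos Δλ = 0.010404
θ = atan2(y, x) = -24.9128° → 335.0872° (mod 360°)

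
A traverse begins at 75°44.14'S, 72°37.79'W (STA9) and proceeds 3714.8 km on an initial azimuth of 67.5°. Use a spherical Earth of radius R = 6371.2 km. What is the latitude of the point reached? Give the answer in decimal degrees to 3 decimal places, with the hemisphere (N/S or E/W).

49.212°S

STA9: φ = -75.73567°, λ = -72.62983°
δ = d/R = 3714.8/6371.2 = 0.583061 rad
φ₂ = arcsin(sin φ₁ cos δ + cos φ₁ sin δ cos θ)
   = arcsin(-0.96917·0.83478 + 0.24640·0.55058·0.38268) = -49.21174°
λ₂ = λ₁ + atan2(sin θ sin δ cos φ₁, cos δ − sin φ₁ sin φ₂) = -21.49182°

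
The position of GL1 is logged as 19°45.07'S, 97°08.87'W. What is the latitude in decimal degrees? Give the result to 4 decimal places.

19° + 45.07′/60 = 19 + 0.75117 = 19.7512°

19.7512°S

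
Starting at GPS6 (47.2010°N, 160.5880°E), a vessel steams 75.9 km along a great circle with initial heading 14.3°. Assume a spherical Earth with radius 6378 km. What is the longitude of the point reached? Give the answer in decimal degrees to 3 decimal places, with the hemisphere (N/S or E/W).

δ = d/R = 75.9/6378 = 0.011900 rad
φ₂ = arcsin(sin φ₁ cos δ + cos φ₁ sin δ cos θ)
   = arcsin(0.73374·0.99993 + 0.67943·0.01190·0.96902) = 47.86144°
λ₂ = λ₁ + atan2(sin θ sin δ cos φ₁, cos δ − sin φ₁ sin φ₂) = 160.83901°

160.839°E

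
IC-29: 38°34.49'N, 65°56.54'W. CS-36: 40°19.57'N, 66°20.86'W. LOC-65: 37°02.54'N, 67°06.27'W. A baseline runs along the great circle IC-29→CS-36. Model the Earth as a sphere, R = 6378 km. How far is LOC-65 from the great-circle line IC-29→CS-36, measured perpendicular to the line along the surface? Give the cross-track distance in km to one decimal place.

IC-29: φ = +38.57483°, λ = -65.94233°
CS-36: φ = +40.32617°, λ = -66.34767°
LOC-65: φ = +37.04233°, λ = -67.10450°
δ₁₃ = central angle IC-29→LOC-65 = 0.031180 rad  (haversine)
θ₁₃ = bearing IC-29→LOC-65 = 211.285°,  θ₁₂ = bearing IC-29→CS-36 = 349.996°
dₓₜ = R·arcsin(sin δ₁₃ · sin(θ₁₃ − θ₁₂)) = 6378·arcsin(0.03117·sin(-138.710°)) = -131.212 km
|dₓₜ| = 131.212 km

131.2 km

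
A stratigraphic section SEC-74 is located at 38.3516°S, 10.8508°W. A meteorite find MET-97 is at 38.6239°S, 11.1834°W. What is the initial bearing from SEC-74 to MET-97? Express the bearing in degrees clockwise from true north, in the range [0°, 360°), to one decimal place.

Δλ = -0.3326°
y = sin Δλ · cos φ₂ = -0.004535
x = cos φ₁ sin φ₂ − sin φ₁ cos φ₂ cos Δλ = -0.004761
θ = atan2(y, x) = -136.3897° → 223.6103° (mod 360°)

223.6°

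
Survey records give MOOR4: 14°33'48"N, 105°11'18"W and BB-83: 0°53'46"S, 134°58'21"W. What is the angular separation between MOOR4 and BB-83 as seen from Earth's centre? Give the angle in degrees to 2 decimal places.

33.28°

MOOR4: φ = +14.56333°, λ = -105.18833°
BB-83: φ = -0.89611°, λ = -134.97250°
Δφ = -15.4594°,  Δλ = -29.7842°
a = sin²(Δφ/2) + cos φ₁ cos φ₂ sin²(Δλ/2) = 0.082009
c = 2·arcsin(√a) = 0.580876 rad = 33.2818°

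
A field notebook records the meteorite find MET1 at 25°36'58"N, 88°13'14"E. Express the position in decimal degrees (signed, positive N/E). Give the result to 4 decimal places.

+25.6161°, +88.2206°

lat: 25.6161° N → +25.6161°
lon: 88.2206° E → +88.2206°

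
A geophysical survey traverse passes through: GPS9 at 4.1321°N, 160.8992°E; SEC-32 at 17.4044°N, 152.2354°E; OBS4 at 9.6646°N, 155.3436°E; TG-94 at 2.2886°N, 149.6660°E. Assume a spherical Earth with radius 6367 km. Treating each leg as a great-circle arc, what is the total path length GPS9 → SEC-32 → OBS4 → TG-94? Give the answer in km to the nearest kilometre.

GPS9→SEC-32: c = 0.274982 rad, d = 1750.81 km
SEC-32→OBS4: c = 0.144999 rad, d = 923.21 km
OBS4→TG-94: c = 0.162086 rad, d = 1032.00 km
Total = 1750.81 + 923.21 + 1032.00 = 3706.02 km

3706 km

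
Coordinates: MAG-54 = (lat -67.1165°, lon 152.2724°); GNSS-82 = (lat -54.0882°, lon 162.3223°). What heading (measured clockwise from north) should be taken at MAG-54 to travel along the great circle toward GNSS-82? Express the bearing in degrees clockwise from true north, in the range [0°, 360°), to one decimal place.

Δλ = 10.0499°
y = sin Δλ · cos φ₂ = 0.102354
x = cos φ₁ sin φ₂ − sin φ₁ cos φ₂ cos Δλ = 0.217141
θ = atan2(y, x) = 25.2380° → 25.2380° (mod 360°)

25.2°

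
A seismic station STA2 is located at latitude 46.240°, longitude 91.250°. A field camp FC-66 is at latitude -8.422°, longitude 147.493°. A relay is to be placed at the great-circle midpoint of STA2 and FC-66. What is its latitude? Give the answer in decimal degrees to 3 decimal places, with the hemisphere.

Bx = cos φ₂ cos Δλ = 0.549680,  By = cos φ₂ sin Δλ = 0.822436
φₘ = atan2(sin φ₁ + sin φ₂, √((cos φ₁ + Bx)² + By²)) = 21.14029°
λₘ = λ₁ + atan2(By, cos φ₁ + Bx) = 124.77648°

21.140°N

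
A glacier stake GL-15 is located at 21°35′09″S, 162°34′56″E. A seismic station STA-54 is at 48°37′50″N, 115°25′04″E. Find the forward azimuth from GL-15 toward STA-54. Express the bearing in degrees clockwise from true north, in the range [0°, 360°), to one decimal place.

GL-15: φ = -21.58583°, λ = +162.58222°
STA-54: φ = +48.63056°, λ = +115.41778°
Δλ = -47.1644°
y = sin Δλ · cos φ₂ = -0.484652
x = cos φ₁ sin φ₂ − sin φ₁ cos φ₂ cos Δλ = 0.863146
θ = atan2(y, x) = -29.3140° → 330.6860° (mod 360°)

330.7°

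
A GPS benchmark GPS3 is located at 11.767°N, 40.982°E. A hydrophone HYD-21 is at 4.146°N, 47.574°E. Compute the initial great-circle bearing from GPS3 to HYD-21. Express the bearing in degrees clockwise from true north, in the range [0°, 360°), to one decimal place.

138.9°

Δλ = 6.5920°
y = sin Δλ · cos φ₂ = 0.114498
x = cos φ₁ sin φ₂ − sin φ₁ cos φ₂ cos Δλ = -0.131275
θ = atan2(y, x) = 138.9051° → 138.9051° (mod 360°)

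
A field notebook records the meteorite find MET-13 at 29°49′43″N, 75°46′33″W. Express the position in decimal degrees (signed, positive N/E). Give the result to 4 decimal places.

+29.8286°, -75.7758°

lat: 29.8286° N → +29.8286°
lon: 75.7758° W → -75.7758°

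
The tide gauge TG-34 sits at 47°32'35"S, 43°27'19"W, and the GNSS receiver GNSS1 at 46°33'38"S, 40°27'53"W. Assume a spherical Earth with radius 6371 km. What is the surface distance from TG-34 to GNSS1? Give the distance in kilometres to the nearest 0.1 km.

251.5 km

TG-34: φ = -47.54306°, λ = -43.45528°
GNSS1: φ = -46.56056°, λ = -40.46472°
Δφ = 0.9825°,  Δλ = 2.9906°
a = sin²(Δφ/2) + cos φ₁ cos φ₂ sin²(Δλ/2) = 0.000390
c = 2·arcsin(√a) = 0.039477 rad = 2.2619°
d = R·c = 6371 × 0.039477 = 251.5 km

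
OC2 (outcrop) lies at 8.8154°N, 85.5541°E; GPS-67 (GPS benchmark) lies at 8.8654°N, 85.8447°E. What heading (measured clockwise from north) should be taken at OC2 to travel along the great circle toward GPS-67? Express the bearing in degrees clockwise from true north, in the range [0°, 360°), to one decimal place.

Δλ = 0.2906°
y = sin Δλ · cos φ₂ = 0.005011
x = cos φ₁ sin φ₂ − sin φ₁ cos φ₂ cos Δλ = 0.000875
θ = atan2(y, x) = 80.1000° → 80.1000° (mod 360°)

80.1°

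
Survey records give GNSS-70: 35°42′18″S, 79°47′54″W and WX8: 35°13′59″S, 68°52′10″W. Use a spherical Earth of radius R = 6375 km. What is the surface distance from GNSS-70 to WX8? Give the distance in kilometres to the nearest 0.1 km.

991.2 km

GNSS-70: φ = -35.70500°, λ = -79.79833°
WX8: φ = -35.23306°, λ = -68.86944°
Δφ = 0.4719°,  Δλ = 10.9289°
a = sin²(Δφ/2) + cos φ₁ cos φ₂ sin²(Δλ/2) = 0.006032
c = 2·arcsin(√a) = 0.155486 rad = 8.9087°
d = R·c = 6375 × 0.155486 = 991.2 km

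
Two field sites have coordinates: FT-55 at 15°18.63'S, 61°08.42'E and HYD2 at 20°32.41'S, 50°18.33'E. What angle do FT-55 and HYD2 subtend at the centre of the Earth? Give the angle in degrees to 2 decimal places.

11.55°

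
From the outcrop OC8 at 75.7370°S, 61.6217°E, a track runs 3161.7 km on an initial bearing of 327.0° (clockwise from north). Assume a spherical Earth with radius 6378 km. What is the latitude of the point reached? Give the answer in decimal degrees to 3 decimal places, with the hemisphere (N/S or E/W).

δ = d/R = 3161.7/6378 = 0.495720 rad
φ₂ = arcsin(sin φ₁ cos δ + cos φ₁ sin δ cos θ)
   = arcsin(-0.96918·0.87963 + 0.24637·0.47566·0.83867) = -48.95791°
λ₂ = λ₁ + atan2(sin θ sin δ cos φ₁, cos δ − sin φ₁ sin φ₂) = 38.38390°

48.958°S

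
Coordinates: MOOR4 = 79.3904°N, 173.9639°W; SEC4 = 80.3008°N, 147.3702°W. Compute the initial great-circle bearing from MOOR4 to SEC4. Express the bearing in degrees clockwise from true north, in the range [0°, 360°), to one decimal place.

66.1°

Δλ = 26.5937°
y = sin Δλ · cos φ₂ = 0.075420
x = cos φ₁ sin φ₂ − sin φ₁ cos φ₂ cos Δλ = 0.033408
θ = atan2(y, x) = 66.1084° → 66.1084° (mod 360°)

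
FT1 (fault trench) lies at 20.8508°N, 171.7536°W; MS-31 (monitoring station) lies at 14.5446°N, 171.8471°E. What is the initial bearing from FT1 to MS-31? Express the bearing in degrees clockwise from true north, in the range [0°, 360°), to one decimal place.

Δλ = -16.3993°
y = sin Δλ · cos φ₂ = -0.273282
x = cos φ₁ sin φ₂ − sin φ₁ cos φ₂ cos Δλ = -0.095826
θ = atan2(y, x) = -109.3231° → 250.6769° (mod 360°)

250.7°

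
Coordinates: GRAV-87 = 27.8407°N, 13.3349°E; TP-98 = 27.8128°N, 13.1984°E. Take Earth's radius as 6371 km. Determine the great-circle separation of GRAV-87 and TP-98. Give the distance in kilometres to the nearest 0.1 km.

Δφ = -0.0279°,  Δλ = -0.1365°
a = sin²(Δφ/2) + cos φ₁ cos φ₂ sin²(Δλ/2) = 0.000001
c = 2·arcsin(√a) = 0.002162 rad = 0.1239°
d = R·c = 6371 × 0.002162 = 13.8 km

13.8 km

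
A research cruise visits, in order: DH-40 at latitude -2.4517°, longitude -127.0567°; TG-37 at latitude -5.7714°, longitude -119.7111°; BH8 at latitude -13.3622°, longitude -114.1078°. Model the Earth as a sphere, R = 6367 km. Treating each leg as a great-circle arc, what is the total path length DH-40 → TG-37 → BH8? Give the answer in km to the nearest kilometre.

DH-40→TG-37: c = 0.140372 rad, d = 893.75 km
TG-37→BH8: c = 0.163820 rad, d = 1043.04 km
Total = 893.75 + 1043.04 = 1936.79 km

1937 km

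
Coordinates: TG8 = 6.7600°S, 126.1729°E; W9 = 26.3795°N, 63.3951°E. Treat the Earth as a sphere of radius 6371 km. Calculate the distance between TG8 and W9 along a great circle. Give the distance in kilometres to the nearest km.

7698 km

Δφ = 33.1395°,  Δλ = -62.7778°
a = sin²(Δφ/2) + cos φ₁ cos φ₂ sin²(Δλ/2) = 0.322670
c = 2·arcsin(√a) = 1.208246 rad = 69.2274°
d = R·c = 6371 × 1.208246 = 7697.7 km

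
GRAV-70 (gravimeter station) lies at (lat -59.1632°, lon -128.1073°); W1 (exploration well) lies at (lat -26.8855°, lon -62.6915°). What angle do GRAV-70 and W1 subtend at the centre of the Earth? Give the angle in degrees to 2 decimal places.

Δφ = 32.2777°,  Δλ = 65.4158°
a = sin²(Δφ/2) + cos φ₁ cos φ₂ sin²(Δλ/2) = 0.210757
c = 2·arcsin(√a) = 0.953926 rad = 54.6559°

54.66°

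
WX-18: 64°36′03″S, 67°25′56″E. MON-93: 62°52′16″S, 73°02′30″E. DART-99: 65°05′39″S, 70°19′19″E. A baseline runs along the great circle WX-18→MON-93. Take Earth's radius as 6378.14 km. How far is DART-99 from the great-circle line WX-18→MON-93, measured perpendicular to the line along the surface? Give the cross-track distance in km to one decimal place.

WX-18: φ = -64.60083°, λ = +67.43222°
MON-93: φ = -62.87111°, λ = +73.04167°
DART-99: φ = -65.09417°, λ = +70.32194°
δ₁₃ = central angle WX-18→DART-99 = 0.023098 rad  (haversine)
θ₁₃ = bearing WX-18→DART-99 = 113.187°,  θ₁₂ = bearing WX-18→MON-93 = 57.668°
dₓₜ = R·arcsin(sin δ₁₃ · sin(θ₁₃ − θ₁₂)) = 6378.14·arcsin(0.02310·sin(55.519°)) = 121.439 km
|dₓₜ| = 121.439 km

121.4 km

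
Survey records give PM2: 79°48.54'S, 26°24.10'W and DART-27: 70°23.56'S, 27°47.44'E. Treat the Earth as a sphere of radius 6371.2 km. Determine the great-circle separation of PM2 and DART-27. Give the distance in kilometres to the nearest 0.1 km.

1764.6 km

PM2: φ = -79.80900°, λ = -26.40167°
DART-27: φ = -70.39267°, λ = +27.79067°
Δφ = 9.4163°,  Δλ = 54.1923°
a = sin²(Δφ/2) + cos φ₁ cos φ₂ sin²(Δλ/2) = 0.019055
c = 2·arcsin(√a) = 0.276965 rad = 15.8689°
d = R·c = 6371.2 × 0.276965 = 1764.6 km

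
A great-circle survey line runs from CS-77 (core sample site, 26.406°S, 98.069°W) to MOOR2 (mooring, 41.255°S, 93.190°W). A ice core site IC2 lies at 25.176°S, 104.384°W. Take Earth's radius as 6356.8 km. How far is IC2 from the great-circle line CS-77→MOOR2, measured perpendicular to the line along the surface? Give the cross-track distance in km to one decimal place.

585.8 km

δ₁₃ = central angle CS-77→IC2 = 0.101521 rad  (haversine)
θ₁₃ = bearing CS-77→IC2 = 280.819°,  θ₁₂ = bearing CS-77→MOOR2 = 166.054°
dₓₜ = R·arcsin(sin δ₁₃ · sin(θ₁₃ − θ₁₂)) = 6356.8·arcsin(0.10135·sin(114.765°)) = 585.823 km
|dₓₜ| = 585.823 km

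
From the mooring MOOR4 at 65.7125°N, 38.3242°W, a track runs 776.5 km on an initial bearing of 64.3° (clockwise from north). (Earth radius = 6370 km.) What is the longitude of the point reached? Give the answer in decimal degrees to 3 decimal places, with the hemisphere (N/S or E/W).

δ = d/R = 776.5/6370 = 0.121900 rad
φ₂ = arcsin(sin φ₁ cos δ + cos φ₁ sin δ cos θ)
   = arcsin(0.91149·0.99258 + 0.41132·0.12160·0.43366) = 67.88327°
λ₂ = λ₁ + atan2(sin θ sin δ cos φ₁, cos δ − sin φ₁ sin φ₂) = -21.40492°

21.405°W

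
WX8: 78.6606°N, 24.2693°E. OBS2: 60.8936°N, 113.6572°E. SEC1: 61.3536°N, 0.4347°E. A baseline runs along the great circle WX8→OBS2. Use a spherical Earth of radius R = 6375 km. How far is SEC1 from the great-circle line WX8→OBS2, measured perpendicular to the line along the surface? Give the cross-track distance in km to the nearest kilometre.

δ₁₃ = central angle WX8→SEC1 = 0.328009 rad  (haversine)
θ₁₃ = bearing WX8→SEC1 = 216.966°,  θ₁₂ = bearing WX8→OBS2 = 71.083°
dₓₜ = R·arcsin(sin δ₁₃ · sin(θ₁₃ − θ₁₂)) = 6375·arcsin(0.32216·sin(145.883°)) = 1158.298 km
|dₓₜ| = 1158.298 km

1158 km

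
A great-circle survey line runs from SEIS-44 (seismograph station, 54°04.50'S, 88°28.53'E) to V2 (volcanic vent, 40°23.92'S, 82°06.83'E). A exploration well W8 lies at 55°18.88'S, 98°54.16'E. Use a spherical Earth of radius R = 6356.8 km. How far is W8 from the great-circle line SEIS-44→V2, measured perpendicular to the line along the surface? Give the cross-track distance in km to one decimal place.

552.8 km

SEIS-44: φ = -54.07500°, λ = +88.47550°
V2: φ = -40.39867°, λ = +82.11383°
W8: φ = -55.31467°, λ = +98.90267°
δ₁₃ = central angle SEIS-44→W8 = 0.107270 rad  (haversine)
θ₁₃ = bearing SEIS-44→W8 = 105.852°,  θ₁₂ = bearing SEIS-44→V2 = 340.063°
dₓₜ = R·arcsin(sin δ₁₃ · sin(θ₁₃ − θ₁₂)) = 6356.8·arcsin(0.10706·sin(-234.211°)) = 552.777 km
|dₓₜ| = 552.777 km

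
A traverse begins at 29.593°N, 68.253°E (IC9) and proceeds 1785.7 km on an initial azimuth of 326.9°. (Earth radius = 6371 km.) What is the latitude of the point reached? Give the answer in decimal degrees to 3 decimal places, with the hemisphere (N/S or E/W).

δ = d/R = 1785.7/6371 = 0.280286 rad
φ₂ = arcsin(sin φ₁ cos δ + cos φ₁ sin δ cos θ)
   = arcsin(0.49384·0.96098 + 0.86956·0.27663·0.83772) = 42.53758°
λ₂ = λ₁ + atan2(sin θ sin δ cos φ₁, cos δ − sin φ₁ sin φ₂) = 56.42213°

42.538°N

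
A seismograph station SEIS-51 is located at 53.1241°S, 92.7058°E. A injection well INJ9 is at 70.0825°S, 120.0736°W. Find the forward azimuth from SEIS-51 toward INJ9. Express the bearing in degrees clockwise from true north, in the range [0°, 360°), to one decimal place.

166.9°

Δλ = 147.2206°
y = sin Δλ · cos φ₂ = 0.184439
x = cos φ₁ sin φ₂ − sin φ₁ cos φ₂ cos Δλ = -0.793307
θ = atan2(y, x) = 166.9116° → 166.9116° (mod 360°)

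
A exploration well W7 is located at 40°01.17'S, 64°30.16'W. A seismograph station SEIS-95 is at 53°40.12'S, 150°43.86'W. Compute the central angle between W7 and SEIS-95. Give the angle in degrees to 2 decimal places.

56.78°

W7: φ = -40.01950°, λ = -64.50267°
SEIS-95: φ = -53.66867°, λ = -150.73100°
Δφ = -13.6492°,  Δλ = -86.2283°
a = sin²(Δφ/2) + cos φ₁ cos φ₂ sin²(Δλ/2) = 0.226056
c = 2·arcsin(√a) = 0.990959 rad = 56.7777°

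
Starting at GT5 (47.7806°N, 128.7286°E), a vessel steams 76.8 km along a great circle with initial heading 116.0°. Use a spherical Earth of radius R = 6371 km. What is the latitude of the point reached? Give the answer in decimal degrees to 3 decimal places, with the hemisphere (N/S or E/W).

47.474°N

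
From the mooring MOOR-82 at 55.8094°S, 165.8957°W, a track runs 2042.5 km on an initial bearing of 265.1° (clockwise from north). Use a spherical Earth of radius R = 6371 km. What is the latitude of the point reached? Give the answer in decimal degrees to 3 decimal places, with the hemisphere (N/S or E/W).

δ = d/R = 2042.5/6371 = 0.320593 rad
φ₂ = arcsin(sin φ₁ cos δ + cos φ₁ sin δ cos θ)
   = arcsin(-0.82717·0.94905 + 0.56195·0.31513·-0.08542) = -53.14475°
λ₂ = λ₁ + atan2(sin θ sin δ cos φ₁, cos δ − sin φ₁ sin φ₂) = 162.53866°

53.145°S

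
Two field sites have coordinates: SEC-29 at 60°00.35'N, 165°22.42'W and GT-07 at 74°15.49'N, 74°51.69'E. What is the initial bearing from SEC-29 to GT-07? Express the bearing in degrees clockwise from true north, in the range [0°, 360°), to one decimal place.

SEC-29: φ = +60.00583°, λ = -165.37367°
GT-07: φ = +74.25817°, λ = +74.86150°
Δλ = -119.7648°
y = sin Δλ · cos φ₂ = -0.235510
x = cos φ₁ sin φ₂ − sin φ₁ cos φ₂ cos Δλ = 0.597811
θ = atan2(y, x) = -21.5022° → 338.4978° (mod 360°)

338.5°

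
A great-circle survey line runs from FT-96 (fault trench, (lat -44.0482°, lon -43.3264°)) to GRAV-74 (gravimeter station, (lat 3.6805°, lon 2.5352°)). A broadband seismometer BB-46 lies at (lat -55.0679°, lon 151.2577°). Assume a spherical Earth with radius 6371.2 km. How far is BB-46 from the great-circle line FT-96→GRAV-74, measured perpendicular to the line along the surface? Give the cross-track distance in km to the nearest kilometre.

δ₁₃ = central angle FT-96→BB-46 = 1.398245 rad  (haversine)
θ₁₃ = bearing FT-96→BB-46 = 188.416°,  θ₁₂ = bearing FT-96→GRAV-74 = 53.532°
dₓₜ = R·arcsin(sin δ₁₃ · sin(θ₁₃ − θ₁₂)) = 6371.2·arcsin(0.98515·sin(134.883°)) = 4922.599 km
|dₓₜ| = 4922.599 km

4923 km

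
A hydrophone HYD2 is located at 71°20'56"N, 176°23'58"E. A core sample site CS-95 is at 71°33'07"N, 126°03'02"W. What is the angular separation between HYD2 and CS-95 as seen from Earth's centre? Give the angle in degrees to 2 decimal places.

17.62°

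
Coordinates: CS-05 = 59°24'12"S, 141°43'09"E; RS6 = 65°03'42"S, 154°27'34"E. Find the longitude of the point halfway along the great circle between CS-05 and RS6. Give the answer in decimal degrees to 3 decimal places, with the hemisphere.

147.489°E

CS-05: φ = -59.40333°, λ = +141.71917°
RS6: φ = -65.06167°, λ = +154.45944°
Bx = cos φ₂ cos Δλ = 0.411262,  By = cos φ₂ sin Δλ = 0.092986
φₘ = atan2(sin φ₁ + sin φ₂, √((cos φ₁ + Bx)² + By²)) = -62.37723°
λₘ = λ₁ + atan2(By, cos φ₁ + Bx) = 147.48895°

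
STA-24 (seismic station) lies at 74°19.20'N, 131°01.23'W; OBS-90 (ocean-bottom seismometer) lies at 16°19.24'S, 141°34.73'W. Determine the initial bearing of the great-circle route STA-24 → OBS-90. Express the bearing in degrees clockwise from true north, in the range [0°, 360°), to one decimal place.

190.1°

STA-24: φ = +74.32000°, λ = -131.02050°
OBS-90: φ = -16.32067°, λ = -141.57883°
Δλ = -10.5583°
y = sin Δλ · cos φ₂ = -0.175853
x = cos φ₁ sin φ₂ − sin φ₁ cos φ₂ cos Δλ = -0.984293
θ = atan2(y, x) = -169.8705° → 190.1295° (mod 360°)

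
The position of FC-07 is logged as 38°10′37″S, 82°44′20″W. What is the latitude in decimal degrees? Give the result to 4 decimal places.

38° + 10′/60 + 37″/3600 = 38 + 0.16667 + 0.01028 = 38.1769°

38.1769°S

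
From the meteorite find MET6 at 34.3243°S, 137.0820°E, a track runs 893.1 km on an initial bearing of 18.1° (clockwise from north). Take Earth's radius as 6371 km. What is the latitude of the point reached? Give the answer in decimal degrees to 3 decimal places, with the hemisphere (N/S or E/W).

26.658°S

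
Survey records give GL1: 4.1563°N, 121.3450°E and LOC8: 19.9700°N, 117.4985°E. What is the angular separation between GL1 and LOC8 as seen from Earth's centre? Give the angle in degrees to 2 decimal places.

Δφ = 15.8137°,  Δλ = -3.8465°
a = sin²(Δφ/2) + cos φ₁ cos φ₂ sin²(Δλ/2) = 0.019979
c = 2·arcsin(√a) = 0.283647 rad = 16.2518°

16.25°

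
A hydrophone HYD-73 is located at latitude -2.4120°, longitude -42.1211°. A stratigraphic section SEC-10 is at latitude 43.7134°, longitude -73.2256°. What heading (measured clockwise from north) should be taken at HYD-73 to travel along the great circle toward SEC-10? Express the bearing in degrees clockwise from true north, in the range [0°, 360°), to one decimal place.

Δλ = -31.1045°
y = sin Δλ · cos φ₂ = -0.373402
x = cos φ₁ sin φ₂ − sin φ₁ cos φ₂ cos Δλ = 0.716485
θ = atan2(y, x) = -27.5266° → 332.4734° (mod 360°)

332.5°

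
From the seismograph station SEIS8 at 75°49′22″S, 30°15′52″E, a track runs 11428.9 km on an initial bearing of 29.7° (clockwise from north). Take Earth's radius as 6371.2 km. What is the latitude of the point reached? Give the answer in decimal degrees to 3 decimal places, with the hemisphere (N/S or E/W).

SEIS8: φ = -75.82278°, λ = +30.26444°
δ = d/R = 11428.9/6371.2 = 1.793838 rad
φ₂ = arcsin(sin φ₁ cos δ + cos φ₁ sin δ cos θ)
   = arcsin(-0.96954·-0.22120 + 0.24492·0.97523·0.86863) = 24.95693°
λ₂ = λ₁ + atan2(sin θ sin δ cos φ₁, cos δ − sin φ₁ sin φ₂) = 62.46942°

24.957°N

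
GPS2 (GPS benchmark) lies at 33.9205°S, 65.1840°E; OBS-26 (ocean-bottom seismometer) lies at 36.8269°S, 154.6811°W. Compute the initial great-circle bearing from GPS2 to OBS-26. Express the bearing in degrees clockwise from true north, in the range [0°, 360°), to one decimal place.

148.6°

Δλ = 140.1349°
y = sin Δλ · cos φ₂ = 0.513074
x = cos φ₁ sin φ₂ − sin φ₁ cos φ₂ cos Δλ = -0.840245
θ = atan2(y, x) = 148.5907° → 148.5907° (mod 360°)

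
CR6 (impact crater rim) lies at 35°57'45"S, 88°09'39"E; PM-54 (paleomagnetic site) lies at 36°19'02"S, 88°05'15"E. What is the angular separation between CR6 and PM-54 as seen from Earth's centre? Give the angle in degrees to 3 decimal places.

0.360°

CR6: φ = -35.96250°, λ = +88.16083°
PM-54: φ = -36.31722°, λ = +88.08750°
Δφ = -0.3547°,  Δλ = -0.0733°
a = sin²(Δφ/2) + cos φ₁ cos φ₂ sin²(Δλ/2) = 0.000010
c = 2·arcsin(√a) = 0.006277 rad = 0.3596°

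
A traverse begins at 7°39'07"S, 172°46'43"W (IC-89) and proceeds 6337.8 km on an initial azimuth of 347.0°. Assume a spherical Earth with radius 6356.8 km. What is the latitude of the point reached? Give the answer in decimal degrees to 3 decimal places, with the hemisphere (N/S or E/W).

47.626°N

IC-89: φ = -7.65194°, λ = -172.77861°
δ = d/R = 6337.8/6356.8 = 0.997011 rad
φ₂ = arcsin(sin φ₁ cos δ + cos φ₁ sin δ cos θ)
   = arcsin(-0.13315·0.54281 + 0.99110·0.83985·0.97437) = 47.62601°
λ₂ = λ₁ + atan2(sin θ sin δ cos φ₁, cos δ − sin φ₁ sin φ₂) = 170.94215°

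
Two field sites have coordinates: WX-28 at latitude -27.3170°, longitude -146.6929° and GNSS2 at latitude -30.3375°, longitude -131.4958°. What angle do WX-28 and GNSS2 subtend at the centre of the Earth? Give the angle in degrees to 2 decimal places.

13.64°

Δφ = -3.0205°,  Δλ = 15.1971°
a = sin²(Δφ/2) + cos φ₁ cos φ₂ sin²(Δλ/2) = 0.014103
c = 2·arcsin(√a) = 0.238070 rad = 13.6404°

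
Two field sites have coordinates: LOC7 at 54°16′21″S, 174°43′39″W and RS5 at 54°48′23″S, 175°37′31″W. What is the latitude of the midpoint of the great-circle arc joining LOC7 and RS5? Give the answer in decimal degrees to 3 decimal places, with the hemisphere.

54.540°S

LOC7: φ = -54.27250°, λ = -174.72750°
RS5: φ = -54.80639°, λ = -175.62528°
Bx = cos φ₂ cos Δλ = 0.576270,  By = cos φ₂ sin Δλ = -0.009030
φₘ = atan2(sin φ₁ + sin φ₂, √((cos φ₁ + Bx)² + By²)) = -54.54028°
λₘ = λ₁ + atan2(By, cos φ₁ + Bx) = -175.17345°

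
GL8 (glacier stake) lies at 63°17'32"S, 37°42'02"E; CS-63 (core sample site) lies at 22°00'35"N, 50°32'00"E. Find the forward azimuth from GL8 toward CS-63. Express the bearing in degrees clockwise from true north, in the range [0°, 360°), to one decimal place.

11.9°

GL8: φ = -63.29222°, λ = +37.70056°
CS-63: φ = +22.00972°, λ = +50.53333°
Δλ = 12.8328°
y = sin Δλ · cos φ₂ = 0.205919
x = cos φ₁ sin φ₂ − sin φ₁ cos φ₂ cos Δλ = 0.975954
θ = atan2(y, x) = 11.9143° → 11.9143° (mod 360°)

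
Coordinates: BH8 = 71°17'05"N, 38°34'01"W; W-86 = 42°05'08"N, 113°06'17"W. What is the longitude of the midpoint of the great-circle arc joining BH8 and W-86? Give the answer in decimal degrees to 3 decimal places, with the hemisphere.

BH8: φ = +71.28472°, λ = -38.56694°
W-86: φ = +42.08556°, λ = -113.10472°
Bx = cos φ₂ cos Δλ = 0.197858,  By = cos φ₂ sin Δλ = -0.715284
φₘ = atan2(sin φ₁ + sin φ₂, √((cos φ₁ + Bx)² + By²)) = 61.35197°
λₘ = λ₁ + atan2(By, cos φ₁ + Bx) = -92.61734°

92.617°W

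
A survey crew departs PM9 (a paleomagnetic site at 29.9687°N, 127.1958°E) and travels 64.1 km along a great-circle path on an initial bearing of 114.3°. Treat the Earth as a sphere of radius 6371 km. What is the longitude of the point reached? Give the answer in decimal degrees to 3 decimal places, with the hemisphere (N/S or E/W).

127.801°E

δ = d/R = 64.1/6371 = 0.010061 rad
φ₂ = arcsin(sin φ₁ cos δ + cos φ₁ sin δ cos θ)
   = arcsin(0.49953·0.99995 + 0.86630·0.01006·-0.41151) = 29.73009°
λ₂ = λ₁ + atan2(sin θ sin δ cos φ₁, cos δ − sin φ₁ sin φ₂) = 127.80083°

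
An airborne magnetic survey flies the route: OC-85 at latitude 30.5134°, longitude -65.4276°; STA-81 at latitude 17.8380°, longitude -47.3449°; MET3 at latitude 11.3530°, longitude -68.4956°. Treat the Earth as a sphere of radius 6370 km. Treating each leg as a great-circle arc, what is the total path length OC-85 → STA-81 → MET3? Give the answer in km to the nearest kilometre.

4692 km

OC-85→STA-81: c = 0.362188 rad, d = 2307.13 km
STA-81→MET3: c = 0.374394 rad, d = 2384.89 km
Total = 2307.13 + 2384.89 = 4692.03 km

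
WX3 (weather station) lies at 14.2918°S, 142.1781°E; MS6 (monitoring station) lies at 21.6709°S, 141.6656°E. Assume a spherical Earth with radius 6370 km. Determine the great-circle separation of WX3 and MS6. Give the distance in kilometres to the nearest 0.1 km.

Δφ = -7.3791°,  Δλ = -0.5125°
a = sin²(Δφ/2) + cos φ₁ cos φ₂ sin²(Δλ/2) = 0.004159
c = 2·arcsin(√a) = 0.129070 rad = 7.3952°
d = R·c = 6370 × 0.129070 = 822.2 km

822.2 km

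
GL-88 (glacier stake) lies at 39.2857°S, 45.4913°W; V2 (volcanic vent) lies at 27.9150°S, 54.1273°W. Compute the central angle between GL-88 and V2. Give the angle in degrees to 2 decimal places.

Δφ = 11.3707°,  Δλ = -8.6360°
a = sin²(Δφ/2) + cos φ₁ cos φ₂ sin²(Δλ/2) = 0.013691
c = 2·arcsin(√a) = 0.234555 rad = 13.4390°

13.44°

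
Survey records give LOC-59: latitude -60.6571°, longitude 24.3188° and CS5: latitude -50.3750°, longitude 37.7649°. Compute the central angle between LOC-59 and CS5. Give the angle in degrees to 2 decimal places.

12.74°

Δφ = 10.2821°,  Δλ = 13.4461°
a = sin²(Δφ/2) + cos φ₁ cos φ₂ sin²(Δλ/2) = 0.012313
c = 2·arcsin(√a) = 0.222385 rad = 12.7417°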